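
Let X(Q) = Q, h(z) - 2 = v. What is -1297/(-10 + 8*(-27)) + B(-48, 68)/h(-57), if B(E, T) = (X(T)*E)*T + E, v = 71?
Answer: -50077319/16498 ≈ -3035.4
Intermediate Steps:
h(z) = 73 (h(z) = 2 + 71 = 73)
B(E, T) = E + E*T**2 (B(E, T) = (T*E)*T + E = (E*T)*T + E = E*T**2 + E = E + E*T**2)
-1297/(-10 + 8*(-27)) + B(-48, 68)/h(-57) = -1297/(-10 + 8*(-27)) - 48*(1 + 68**2)/73 = -1297/(-10 - 216) - 48*(1 + 4624)*(1/73) = -1297/(-226) - 48*4625*(1/73) = -1297*(-1/226) - 222000*1/73 = 1297/226 - 222000/73 = -50077319/16498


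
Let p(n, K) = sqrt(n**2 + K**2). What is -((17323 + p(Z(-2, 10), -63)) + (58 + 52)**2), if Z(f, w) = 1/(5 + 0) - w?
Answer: -29423 - 7*sqrt(2074)/5 ≈ -29487.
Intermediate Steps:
Z(f, w) = 1/5 - w
p(n, K) = sqrt(K**2 + n**2)
-((17323 + p(Z(-2, 10), -63)) + (58 + 52)**2) = -((17323 + sqrt((-63)**2 + (1/5 - 1*10)**2)) + (58 + 52)**2) = -((17323 + sqrt(3969 + (1/5 - 10)**2)) + 110**2) = -((17323 + sqrt(3969 + (-49/5)**2)) + 12100) = -((17323 + sqrt(3969 + 2401/25)) + 12100) = -((17323 + sqrt(101626/25)) + 12100) = -((17323 + 7*sqrt(2074)/5) + 12100) = -(29423 + 7*sqrt(2074)/5) = -29423 - 7*sqrt(2074)/5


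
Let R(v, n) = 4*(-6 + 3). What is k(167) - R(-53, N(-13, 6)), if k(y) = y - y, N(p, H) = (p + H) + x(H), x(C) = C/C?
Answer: 12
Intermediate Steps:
x(C) = 1
N(p, H) = 1 + H + p (N(p, H) = (p + H) + 1 = (H + p) + 1 = 1 + H + p)
k(y) = 0
R(v, n) = -12 (R(v, n) = 4*(-3) = -12)
k(167) - R(-53, N(-13, 6)) = 0 - 1*(-12) = 0 + 12 = 12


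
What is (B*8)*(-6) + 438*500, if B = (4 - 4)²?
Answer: 219000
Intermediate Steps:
B = 0 (B = 0² = 0)
(B*8)*(-6) + 438*500 = (0*8)*(-6) + 438*500 = 0*(-6) + 219000 = 0 + 219000 = 219000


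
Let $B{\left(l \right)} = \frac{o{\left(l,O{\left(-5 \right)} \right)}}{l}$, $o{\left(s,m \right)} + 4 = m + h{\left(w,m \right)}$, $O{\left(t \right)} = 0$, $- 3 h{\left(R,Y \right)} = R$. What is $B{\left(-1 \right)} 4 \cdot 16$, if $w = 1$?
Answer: $\frac{832}{3} \approx 277.33$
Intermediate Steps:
$h{\left(R,Y \right)} = - \frac{R}{3}$
$o{\left(s,m \right)} = - \frac{13}{3} + m$ ($o{\left(s,m \right)} = -4 + \left(m - \frac{1}{3}\right) = -4 + \left(- \frac{1}{3} + m\right) = - \frac{13}{3} + m$)
$B{\left(l \right)} = - \frac{13}{3 l}$ ($B{\left(l \right)} = \frac{- \frac{13}{3} + 0}{l} = - \frac{13}{3 l}$)
$B{\left(-1 \right)} 4 \cdot 16 = - \frac{13}{3 \left(-1\right)} 4 \cdot 16 = \left(- \frac{13}{3}\right) \left(-1\right) 4 \cdot 16 = \frac{13}{3} \cdot 4 \cdot 16 = \frac{52}{3} \cdot 16 = \frac{832}{3}$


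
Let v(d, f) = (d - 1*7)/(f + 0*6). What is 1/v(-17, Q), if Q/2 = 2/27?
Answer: -1/162 ≈ -0.0061728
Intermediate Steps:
Q = 4/27 (Q = 2*(2/27) = 4/27 ≈ 0.14815)
v(d, f) = (-7 + d)/f (v(d, f) = (d - 7)/(f + 0) = (-7 + d)/f)
1/v(-17, Q) = 1/((-7 - 17)/(4/27)) = 1/((27/4)*(-24)) = 1/(-162) = -1/162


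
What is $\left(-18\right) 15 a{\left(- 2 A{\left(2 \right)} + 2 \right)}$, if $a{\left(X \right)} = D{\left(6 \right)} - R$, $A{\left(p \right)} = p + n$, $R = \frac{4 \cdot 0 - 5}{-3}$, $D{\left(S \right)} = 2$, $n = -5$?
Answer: $-90$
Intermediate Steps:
$R = \frac{5}{3}$ ($R = \left(0 - 5\right) \left(- \frac{1}{3}\right) = \left(-5\right) \left(- \frac{1}{3}\right) = \frac{5}{3} \approx 1.6667$)
$A{\left(p \right)} = -5 + p$ ($A{\left(p \right)} = p - 5 = -5 + p$)
$a{\left(X \right)} = \frac{1}{3}$ ($a{\left(X \right)} = 2 - \frac{5}{3} = \frac{1}{3}$)
$\left(-18\right) 15 a{\left(- 2 A{\left(2 \right)} + 2 \right)} = \left(-18\right) 15 \cdot \frac{1}{3} = \left(-270\right) \frac{1}{3} = -90$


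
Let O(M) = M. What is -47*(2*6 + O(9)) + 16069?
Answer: 15082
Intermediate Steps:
-47*(2*6 + O(9)) + 16069 = -47*(2*6 + 9) + 16069 = -47*(12 + 9) + 16069 = -47*21 + 16069 = -987 + 16069 = 15082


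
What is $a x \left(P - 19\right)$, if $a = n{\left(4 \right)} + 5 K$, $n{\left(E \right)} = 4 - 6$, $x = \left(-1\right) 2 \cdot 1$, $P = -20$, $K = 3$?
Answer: $1014$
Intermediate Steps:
$x = -2$ ($x = \left(-2\right) 1 = -2$)
$n{\left(E \right)} = -2$ ($n{\left(E \right)} = 4 - 6 = -2$)
$a = 13$ ($a = -2 + 5 \cdot 3 = -2 + 15 = 13$)
$a x \left(P - 19\right) = 13 \left(-2\right) \left(-20 - 19\right) = - 26 \left(-20 - 19\right) = \left(-26\right) \left(-39\right) = 1014$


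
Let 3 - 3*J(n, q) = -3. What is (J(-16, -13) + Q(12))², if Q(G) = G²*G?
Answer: 2992900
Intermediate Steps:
Q(G) = G³
J(n, q) = 2 (J(n, q) = 1 - ⅓*(-3) = 1 + 1 = 2)
(J(-16, -13) + Q(12))² = (2 + 12³)² = (2 + 1728)² = 1730² = 2992900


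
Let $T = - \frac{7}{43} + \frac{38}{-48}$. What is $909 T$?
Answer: $- \frac{298455}{344} \approx -867.6$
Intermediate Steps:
$T = - \frac{985}{1032}$ ($T = \left(-7\right) \frac{1}{43} + 38 \left(- \frac{1}{48}\right) = - \frac{7}{43} - \frac{19}{24} = - \frac{985}{1032} \approx -0.95446$)
$909 T = 909 \left(- \frac{985}{1032}\right) = - \frac{298455}{344}$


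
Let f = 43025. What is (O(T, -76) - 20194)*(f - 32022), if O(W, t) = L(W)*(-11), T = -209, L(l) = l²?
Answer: -5509037055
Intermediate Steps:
O(W, t) = -11*W² (O(W, t) = W²*(-11) = -11*W²)
(O(T, -76) - 20194)*(f - 32022) = (-11*(-209)² - 20194)*(43025 - 32022) = (-11*43681 - 20194)*11003 = (-480491 - 20194)*11003 = -500685*11003 = -5509037055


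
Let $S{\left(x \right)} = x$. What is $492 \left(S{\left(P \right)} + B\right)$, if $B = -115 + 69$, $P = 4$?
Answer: $-20664$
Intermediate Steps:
$B = -46$
$492 \left(S{\left(P \right)} + B\right) = 492 \left(4 - 46\right) = 492 \left(-42\right) = -20664$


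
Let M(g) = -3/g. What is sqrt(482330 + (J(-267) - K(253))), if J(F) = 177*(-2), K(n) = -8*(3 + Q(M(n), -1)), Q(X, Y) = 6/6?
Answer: 2*sqrt(120502) ≈ 694.27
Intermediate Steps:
Q(X, Y) = 1 (Q(X, Y) = 6*(1/6) = 1)
K(n) = -32 (K(n) = -8*(3 + 1) = -8*4 = -32)
J(F) = -354
sqrt(482330 + (J(-267) - K(253))) = sqrt(482330 + (-354 - 1*(-32))) = sqrt(482330 + (-354 + 32)) = sqrt(482330 - 322) = sqrt(482008) = 2*sqrt(120502)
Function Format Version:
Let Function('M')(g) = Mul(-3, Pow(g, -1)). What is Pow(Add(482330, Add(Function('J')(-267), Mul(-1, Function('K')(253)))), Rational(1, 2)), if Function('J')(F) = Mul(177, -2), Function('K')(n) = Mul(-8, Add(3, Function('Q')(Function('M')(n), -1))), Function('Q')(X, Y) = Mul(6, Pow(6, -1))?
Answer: Mul(2, Pow(120502, Rational(1, 2))) ≈ 694.27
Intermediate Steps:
Function('Q')(X, Y) = 1 (Function('Q')(X, Y) = Mul(6, Rational(1, 6)) = 1)
Function('K')(n) = -32 (Function('K')(n) = Mul(-8, Add(3, 1)) = Mul(-8, 4) = -32)
Function('J')(F) = -354
Pow(Add(482330, Add(Function('J')(-267), Mul(-1, Function('K')(253)))), Rational(1, 2)) = Pow(Add(482330, Add(-354, Mul(-1, -32))), Rational(1, 2)) = Pow(Add(482330, Add(-354, 32)), Rational(1, 2)) = Pow(Add(482330, -322), Rational(1, 2)) = Pow(482008, Rational(1, 2)) = Mul(2, Pow(120502, Rational(1, 2)))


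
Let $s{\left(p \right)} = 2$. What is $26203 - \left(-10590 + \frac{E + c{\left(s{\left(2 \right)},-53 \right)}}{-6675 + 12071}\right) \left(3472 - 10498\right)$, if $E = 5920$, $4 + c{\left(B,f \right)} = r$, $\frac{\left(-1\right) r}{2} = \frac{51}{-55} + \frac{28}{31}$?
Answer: $- \frac{171057644588062}{2300045} \approx -7.4371 \cdot 10^{7}$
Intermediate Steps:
$r = \frac{82}{1705}$ ($r = - 2 \left(\frac{51}{-55} + \frac{28}{31}\right) = - 2 \left(51 \left(- \frac{1}{55}\right) + 28 \cdot \frac{1}{31}\right) = - 2 \left(- \frac{51}{55} + \frac{28}{31}\right) = \left(-2\right) \left(- \frac{41}{1705}\right) = \frac{82}{1705} \approx 0.048094$)
$c{\left(B,f \right)} = - \frac{6738}{1705}$ ($c{\left(B,f \right)} = -4 + \frac{82}{1705} = - \frac{6738}{1705}$)
$26203 - \left(-10590 + \frac{E + c{\left(s{\left(2 \right)},-53 \right)}}{-6675 + 12071}\right) \left(3472 - 10498\right) = 26203 - \left(-10590 + \frac{5920 - \frac{6738}{1705}}{-6675 + 12071}\right) \left(3472 - 10498\right) = 26203 - \left(-10590 + \frac{10086862}{1705 \cdot 5396}\right) \left(-7026\right) = 26203 - \left(-10590 + \frac{10086862}{1705} \cdot \frac{1}{5396}\right) \left(-7026\right) = 26203 - \left(-10590 + \frac{5043431}{4600090}\right) \left(-7026\right) = 26203 - \left(- \frac{48709909669}{4600090}\right) \left(-7026\right) = 26203 - \frac{171117912667197}{2300045} = - \frac{171057644588062}{2300045}$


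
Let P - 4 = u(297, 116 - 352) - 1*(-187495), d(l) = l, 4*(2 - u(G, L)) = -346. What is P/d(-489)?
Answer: -375175/978 ≈ -383.61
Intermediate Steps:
u(G, L) = 177/2 (u(G, L) = 2 - ¼*(-346) = 2 + 173/2 = 177/2)
P = 375175/2 (P = 4 + (177/2 - 1*(-187495)) = 4 + (177/2 + 187495) = 4 + 375167/2 = 375175/2 ≈ 1.8759e+5)
P/d(-489) = (375175/2)/(-489) = (375175/2)*(-1/489) = -375175/978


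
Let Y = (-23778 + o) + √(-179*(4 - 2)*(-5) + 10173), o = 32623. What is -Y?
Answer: -8845 - √11963 ≈ -8954.4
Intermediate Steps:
Y = 8845 + √11963 (Y = (-23778 + 32623) + √(-179*(4 - 2)*(-5) + 10173) = 8845 + √(-358*(-5) + 10173) = 8845 + √(-179*(-10) + 10173) = 8845 + √(1790 + 10173) = 8845 + √11963 ≈ 8954.4)
-Y = -(8845 + √11963) = -8845 - √11963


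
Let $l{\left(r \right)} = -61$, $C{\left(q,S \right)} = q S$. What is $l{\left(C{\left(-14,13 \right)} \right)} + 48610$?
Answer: $48549$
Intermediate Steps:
$C{\left(q,S \right)} = S q$
$l{\left(C{\left(-14,13 \right)} \right)} + 48610 = -61 + 48610 = 48549$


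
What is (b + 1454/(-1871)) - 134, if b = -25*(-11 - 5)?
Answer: 496232/1871 ≈ 265.22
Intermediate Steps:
b = 400 (b = -25*(-16) = 400)
(b + 1454/(-1871)) - 134 = (400 + 1454/(-1871)) - 134 = (400 + 1454*(-1/1871)) - 134 = (400 - 1454/1871) - 134 = 746946/1871 - 134 = 496232/1871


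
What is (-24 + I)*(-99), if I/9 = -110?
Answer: 100386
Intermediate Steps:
I = -990 (I = 9*(-110) = -990)
(-24 + I)*(-99) = (-24 - 990)*(-99) = -1014*(-99) = 100386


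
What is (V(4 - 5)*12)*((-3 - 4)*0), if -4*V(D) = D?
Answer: 0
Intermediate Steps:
V(D) = -D/4
(V(4 - 5)*12)*((-3 - 4)*0) = (-(4 - 5)/4*12)*((-3 - 4)*0) = (-1/4*(-1)*12)*(-7*0) = ((1/4)*12)*0 = 3*0 = 0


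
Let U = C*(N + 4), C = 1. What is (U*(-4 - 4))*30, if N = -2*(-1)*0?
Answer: -960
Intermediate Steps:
N = 0 (N = 2*0 = 0)
U = 4 (U = 1*(0 + 4) = 1*4 = 4)
(U*(-4 - 4))*30 = (4*(-4 - 4))*30 = (4*(-8))*30 = -32*30 = -960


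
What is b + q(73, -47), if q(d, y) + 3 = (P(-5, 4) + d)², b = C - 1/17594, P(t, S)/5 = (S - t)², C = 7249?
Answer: 4147433619/17594 ≈ 2.3573e+5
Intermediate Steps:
P(t, S) = 5*(S - t)²
b = 127538905/17594 (b = 7249 - 1/17594 = 127538905/17594 ≈ 7249.0)
q(d, y) = -3 + (405 + d)² (q(d, y) = -3 + (5*(4 - 1*(-5))² + d)² = -3 + (5*(4 + 5)² + d)² = -3 + (5*9² + d)² = -3 + (5*81 + d)² = -3 + (405 + d)²)
b + q(73, -47) = 127538905/17594 + (-3 + (405 + 73)²) = 127538905/17594 + (-3 + 478²) = 127538905/17594 + (-3 + 228484) = 127538905/17594 + 228481 = 4147433619/17594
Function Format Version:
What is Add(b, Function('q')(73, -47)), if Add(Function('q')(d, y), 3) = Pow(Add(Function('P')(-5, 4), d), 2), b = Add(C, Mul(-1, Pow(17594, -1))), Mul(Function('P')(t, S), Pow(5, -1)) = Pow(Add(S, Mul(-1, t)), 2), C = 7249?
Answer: Rational(4147433619, 17594) ≈ 2.3573e+5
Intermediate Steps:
Function('P')(t, S) = Mul(5, Pow(Add(S, Mul(-1, t)), 2))
b = Rational(127538905, 17594) (b = Add(7249, Mul(-1, Pow(17594, -1))) = Add(7249, Mul(-1, Rational(1, 17594))) = Add(7249, Rational(-1, 17594)) = Rational(127538905, 17594) ≈ 7249.0)
Function('q')(d, y) = Add(-3, Pow(Add(405, d), 2)) (Function('q')(d, y) = Add(-3, Pow(Add(Mul(5, Pow(Add(4, Mul(-1, -5)), 2)), d), 2)) = Add(-3, Pow(Add(Mul(5, Pow(Add(4, 5), 2)), d), 2)) = Add(-3, Pow(Add(Mul(5, Pow(9, 2)), d), 2)) = Add(-3, Pow(Add(Mul(5, 81), d), 2)) = Add(-3, Pow(Add(405, d), 2)))
Add(b, Function('q')(73, -47)) = Add(Rational(127538905, 17594), Add(-3, Pow(Add(405, 73), 2))) = Add(Rational(127538905, 17594), Add(-3, Pow(478, 2))) = Add(Rational(127538905, 17594), Add(-3, 228484)) = Add(Rational(127538905, 17594), 228481) = Rational(4147433619, 17594)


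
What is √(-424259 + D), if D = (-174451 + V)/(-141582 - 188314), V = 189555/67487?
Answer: I*√268230899024592323847133/795131834 ≈ 651.35*I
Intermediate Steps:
V = 189555/67487 (V = 189555*(1/67487) = 189555/67487 ≈ 2.8088)
D = 5886492541/11131845676 (D = (-174451 + 189555/67487)/(-141582 - 188314) = -11772985082/67487/(-329896) = -11772985082/67487*(-1/329896) = 5886492541/11131845676 ≈ 0.52880)
√(-424259 + D) = √(-424259 + 5886492541/11131845676) = √(-4722779828161543/11131845676) = I*√268230899024592323847133/795131834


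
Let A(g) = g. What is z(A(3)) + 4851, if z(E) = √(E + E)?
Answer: 4851 + √6 ≈ 4853.5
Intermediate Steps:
z(E) = √2*√E (z(E) = √(2*E) = √2*√E)
z(A(3)) + 4851 = √2*√3 + 4851 = √6 + 4851 = 4851 + √6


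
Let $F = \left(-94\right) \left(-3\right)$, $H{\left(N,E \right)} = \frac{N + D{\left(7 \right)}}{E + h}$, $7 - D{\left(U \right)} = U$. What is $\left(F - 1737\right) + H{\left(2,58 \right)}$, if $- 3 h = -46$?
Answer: $- \frac{160047}{110} \approx -1455.0$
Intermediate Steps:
$D{\left(U \right)} = 7 - U$
$h = \frac{46}{3}$ ($h = \left(- \frac{1}{3}\right) \left(-46\right) = \frac{46}{3} \approx 15.333$)
$H{\left(N,E \right)} = \frac{N}{\frac{46}{3} + E}$ ($H{\left(N,E \right)} = \frac{N + \left(7 - 7\right)}{E + \frac{46}{3}} = \frac{N + \left(7 - 7\right)}{\frac{46}{3} + E} = \frac{N + 0}{\frac{46}{3} + E} = \frac{N}{\frac{46}{3} + E}$)
$F = 282$
$\left(F - 1737\right) + H{\left(2,58 \right)} = \left(282 - 1737\right) + 3 \cdot 2 \frac{1}{46 + 3 \cdot 58} = \left(282 - 1737\right) + 3 \cdot 2 \frac{1}{46 + 174} = -1455 + 3 \cdot 2 \cdot \frac{1}{220} = -1455 + \frac{3}{110} = - \frac{160047}{110}$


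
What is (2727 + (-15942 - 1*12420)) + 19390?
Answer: -6245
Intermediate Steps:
(2727 + (-15942 - 1*12420)) + 19390 = (2727 + (-15942 - 12420)) + 19390 = (2727 - 28362) + 19390 = -25635 + 19390 = -6245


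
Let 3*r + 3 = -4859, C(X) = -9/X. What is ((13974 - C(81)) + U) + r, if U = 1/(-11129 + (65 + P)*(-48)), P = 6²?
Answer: 1776338828/143793 ≈ 12353.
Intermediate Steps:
P = 36
r = -4862/3 (r = -1 + (⅓)*(-4859) = -1 - 4859/3 = -4862/3 ≈ -1620.7)
U = -1/15977 (U = 1/(-11129 + (65 + 36)*(-48)) = 1/(-11129 + 101*(-48)) = 1/(-11129 - 4848) = 1/(-15977) = -1/15977 ≈ -6.2590e-5)
((13974 - C(81)) + U) + r = ((13974 - (-9)/81) - 1/15977) - 4862/3 = ((13974 - 1*(-⅑)) - 1/15977) - 4862/3 = ((13974 + ⅑) - 1/15977) - 4862/3 = (125767/9 - 1/15977) - 4862/3 = 2009379350/143793 - 4862/3 = 1776338828/143793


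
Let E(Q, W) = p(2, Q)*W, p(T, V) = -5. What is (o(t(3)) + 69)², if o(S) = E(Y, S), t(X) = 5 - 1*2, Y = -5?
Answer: 2916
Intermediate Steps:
E(Q, W) = -5*W
t(X) = 3 (t(X) = 5 - 2 = 3)
o(S) = -5*S
(o(t(3)) + 69)² = (-5*3 + 69)² = (-15 + 69)² = 54² = 2916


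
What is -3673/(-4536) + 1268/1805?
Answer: 12381413/8187480 ≈ 1.5122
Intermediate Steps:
-3673/(-4536) + 1268/1805 = -3673*(-1/4536) + 1268*(1/1805) = 3673/4536 + 1268/1805 = 12381413/8187480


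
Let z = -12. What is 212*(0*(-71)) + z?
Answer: -12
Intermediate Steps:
212*(0*(-71)) + z = 212*(0*(-71)) - 12 = 212*0 - 12 = 0 - 12 = -12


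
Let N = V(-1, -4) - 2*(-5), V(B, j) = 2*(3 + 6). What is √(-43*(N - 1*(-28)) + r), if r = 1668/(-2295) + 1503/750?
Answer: I*√15649714990/2550 ≈ 49.058*I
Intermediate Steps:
V(B, j) = 18 (V(B, j) = 2*9 = 18)
N = 28 (N = 18 - 2*(-5) = 18 + 10 = 28)
r = 48853/38250 (r = 1668*(-1/2295) + 1503*(1/750) = -556/765 + 501/250 = 48853/38250 ≈ 1.2772)
√(-43*(N - 1*(-28)) + r) = √(-43*(28 - 1*(-28)) + 48853/38250) = √(-43*(28 + 28) + 48853/38250) = √(-43*56 + 48853/38250) = √(-2408 + 48853/38250) = √(-92057147/38250) = I*√15649714990/2550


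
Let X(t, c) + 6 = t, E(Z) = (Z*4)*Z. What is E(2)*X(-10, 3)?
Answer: -256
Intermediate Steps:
E(Z) = 4*Z² (E(Z) = (4*Z)*Z = 4*Z²)
X(t, c) = -6 + t
E(2)*X(-10, 3) = (4*2²)*(-6 - 10) = (4*4)*(-16) = 16*(-16) = -256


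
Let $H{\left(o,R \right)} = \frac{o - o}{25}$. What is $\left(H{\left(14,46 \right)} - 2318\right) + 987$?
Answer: $-1331$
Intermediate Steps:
$H{\left(o,R \right)} = 0$ ($H{\left(o,R \right)} = 0 \cdot \frac{1}{25} = 0$)
$\left(H{\left(14,46 \right)} - 2318\right) + 987 = \left(0 - 2318\right) + 987 = -2318 + 987 = -1331$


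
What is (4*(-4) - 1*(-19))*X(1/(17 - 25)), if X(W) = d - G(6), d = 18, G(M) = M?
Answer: 36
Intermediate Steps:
X(W) = 12 (X(W) = 18 - 1*6 = 18 - 6 = 12)
(4*(-4) - 1*(-19))*X(1/(17 - 25)) = (4*(-4) - 1*(-19))*12 = (-16 + 19)*12 = 3*12 = 36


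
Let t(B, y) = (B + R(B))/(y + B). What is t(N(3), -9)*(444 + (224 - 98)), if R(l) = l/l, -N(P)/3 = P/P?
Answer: 95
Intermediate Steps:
N(P) = -3 (N(P) = -3*P/P = -3*1 = -3)
R(l) = 1
t(B, y) = (1 + B)/(B + y) (t(B, y) = (B + 1)/(y + B) = (1 + B)/(B + y))
t(N(3), -9)*(444 + (224 - 98)) = ((1 - 3)/(-3 - 9))*(444 + (224 - 98)) = (-2/(-12))*(444 + 126) = -1/12*(-2)*570 = (⅙)*570 = 95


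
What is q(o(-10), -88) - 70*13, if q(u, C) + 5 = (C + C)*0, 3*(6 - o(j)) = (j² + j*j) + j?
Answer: -915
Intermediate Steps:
o(j) = 6 - 2*j²/3 - j/3 (o(j) = 6 - ((j² + j*j) + j)/3 = 6 - ((j² + j²) + j)/3 = 6 - (2*j² + j)/3 = 6 - (j + 2*j²)/3 = 6 + (-2*j²/3 - j/3) = 6 - 2*j²/3 - j/3)
q(u, C) = -5 (q(u, C) = -5 + (C + C)*0 = -5 + (2*C)*0 = -5 + 0 = -5)
q(o(-10), -88) - 70*13 = -5 - 70*13 = -5 - 910 = -915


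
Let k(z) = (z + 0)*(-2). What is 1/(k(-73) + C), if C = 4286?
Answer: 1/4432 ≈ 0.00022563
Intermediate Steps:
k(z) = -2*z (k(z) = z*(-2) = -2*z)
1/(k(-73) + C) = 1/(-2*(-73) + 4286) = 1/(146 + 4286) = 1/4432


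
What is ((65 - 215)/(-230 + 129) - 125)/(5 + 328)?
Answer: -12475/33633 ≈ -0.37092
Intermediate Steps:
((65 - 215)/(-230 + 129) - 125)/(5 + 328) = (-150/(-101) - 125)/333 = (-150*(-1/101) - 125)*(1/333) = (150/101 - 125)*(1/333) = -12475/101*1/333 = -12475/33633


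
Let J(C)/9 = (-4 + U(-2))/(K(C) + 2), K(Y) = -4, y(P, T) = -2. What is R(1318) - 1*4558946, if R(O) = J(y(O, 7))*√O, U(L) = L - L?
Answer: -4558946 + 18*√1318 ≈ -4.5583e+6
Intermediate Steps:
U(L) = 0
J(C) = 18 (J(C) = 9*((-4 + 0)/(-4 + 2)) = 9*(-4/(-2)) = 9*(-4*(-½)) = 9*2 = 18)
R(O) = 18*√O
R(1318) - 1*4558946 = 18*√1318 - 1*4558946 = 18*√1318 - 4558946 = -4558946 + 18*√1318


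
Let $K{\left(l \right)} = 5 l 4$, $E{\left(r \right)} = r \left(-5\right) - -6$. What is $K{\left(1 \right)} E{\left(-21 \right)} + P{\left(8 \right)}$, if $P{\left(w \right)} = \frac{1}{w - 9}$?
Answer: $2219$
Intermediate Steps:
$E{\left(r \right)} = 6 - 5 r$ ($E{\left(r \right)} = - 5 r + 6 = 6 - 5 r$)
$K{\left(l \right)} = 20 l$
$P{\left(w \right)} = \frac{1}{-9 + w}$
$K{\left(1 \right)} E{\left(-21 \right)} + P{\left(8 \right)} = 20 \cdot 1 \left(6 - -105\right) + \frac{1}{-9 + 8} = 20 \left(6 + 105\right) + \frac{1}{-1} = 20 \cdot 111 - 1 = 2220 - 1 = 2219$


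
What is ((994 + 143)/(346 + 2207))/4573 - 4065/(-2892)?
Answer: 5273514521/3751524572 ≈ 1.4057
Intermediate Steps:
((994 + 143)/(346 + 2207))/4573 - 4065/(-2892) = (1137/2553)*(1/4573) - 4065*(-1/2892) = (1137*(1/2553))*(1/4573) + 1355/964 = (379/851)*(1/4573) + 1355/964 = 379/3891623 + 1355/964 = 5273514521/3751524572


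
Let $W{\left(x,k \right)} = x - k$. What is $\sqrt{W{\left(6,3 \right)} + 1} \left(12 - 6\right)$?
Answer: $12$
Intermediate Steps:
$\sqrt{W{\left(6,3 \right)} + 1} \left(12 - 6\right) = \sqrt{\left(6 - 3\right) + 1} \left(12 - 6\right) = \sqrt{\left(6 - 3\right) + 1} \cdot 6 = \sqrt{3 + 1} \cdot 6 = \sqrt{4} \cdot 6 = 2 \cdot 6 = 12$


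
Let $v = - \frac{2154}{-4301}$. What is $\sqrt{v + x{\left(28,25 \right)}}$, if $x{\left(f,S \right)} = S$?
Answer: $\frac{\sqrt{471729379}}{4301} \approx 5.0498$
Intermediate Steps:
$v = \frac{2154}{4301}$ ($v = \left(-2154\right) \left(- \frac{1}{4301}\right) = \frac{2154}{4301} \approx 0.50081$)
$\sqrt{v + x{\left(28,25 \right)}} = \sqrt{\frac{2154}{4301} + 25} = \sqrt{\frac{109679}{4301}} = \frac{\sqrt{471729379}}{4301}$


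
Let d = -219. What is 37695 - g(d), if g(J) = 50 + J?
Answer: 37864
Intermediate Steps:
37695 - g(d) = 37695 - (50 - 219) = 37695 - 1*(-169) = 37695 + 169 = 37864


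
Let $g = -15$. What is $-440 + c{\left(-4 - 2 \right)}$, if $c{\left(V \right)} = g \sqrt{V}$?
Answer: $-440 - 15 i \sqrt{6} \approx -440.0 - 36.742 i$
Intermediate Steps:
$c{\left(V \right)} = - 15 \sqrt{V}$
$-440 + c{\left(-4 - 2 \right)} = -440 - 15 \sqrt{-4 - 2} = -440 - 15 \sqrt{-6} = -440 - 15 i \sqrt{6}$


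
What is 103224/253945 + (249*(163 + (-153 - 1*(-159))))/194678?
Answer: 30781701417/49437504710 ≈ 0.62264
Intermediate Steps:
103224/253945 + (249*(163 + (-153 - 1*(-159))))/194678 = 103224*(1/253945) + (249*(163 + (-153 + 159)))*(1/194678) = 103224/253945 + (249*(163 + 6))*(1/194678) = 103224/253945 + (249*169)*(1/194678) = 103224/253945 + 42081*(1/194678) = 103224/253945 + 42081/194678 = 30781701417/49437504710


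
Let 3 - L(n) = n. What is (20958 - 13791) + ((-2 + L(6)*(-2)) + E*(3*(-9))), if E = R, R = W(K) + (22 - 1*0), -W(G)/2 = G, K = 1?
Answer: 6631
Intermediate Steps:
W(G) = -2*G
L(n) = 3 - n
R = 20 (R = -2*1 + (22 - 1*0) = -2 + (22 + 0) = -2 + 22 = 20)
E = 20
(20958 - 13791) + ((-2 + L(6)*(-2)) + E*(3*(-9))) = (20958 - 13791) + ((-2 + (3 - 1*6)*(-2)) + 20*(3*(-9))) = 7167 + ((-2 + (3 - 6)*(-2)) + 20*(-27)) = 7167 + ((-2 - 3*(-2)) - 540) = 7167 + ((-2 + 6) - 540) = 7167 + (4 - 540) = 7167 - 536 = 6631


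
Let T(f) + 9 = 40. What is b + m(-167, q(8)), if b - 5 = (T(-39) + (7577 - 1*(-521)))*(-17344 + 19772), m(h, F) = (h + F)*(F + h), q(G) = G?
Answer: 19762498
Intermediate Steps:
T(f) = 31 (T(f) = -9 + 40 = 31)
m(h, F) = (F + h)² (m(h, F) = (F + h)*(F + h) = (F + h)²)
b = 19737217 (b = 5 + (31 + (7577 - 1*(-521)))*(-17344 + 19772) = 5 + (31 + (7577 + 521))*2428 = 5 + (31 + 8098)*2428 = 5 + 8129*2428 = 5 + 19737212 = 19737217)
b + m(-167, q(8)) = 19737217 + (8 - 167)² = 19737217 + (-159)² = 19737217 + 25281 = 19762498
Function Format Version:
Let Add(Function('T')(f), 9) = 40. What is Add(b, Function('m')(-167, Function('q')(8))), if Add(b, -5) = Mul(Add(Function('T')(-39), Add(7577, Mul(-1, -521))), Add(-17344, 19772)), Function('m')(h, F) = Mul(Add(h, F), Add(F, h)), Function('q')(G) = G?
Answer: 19762498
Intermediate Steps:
Function('T')(f) = 31 (Function('T')(f) = Add(-9, 40) = 31)
Function('m')(h, F) = Pow(Add(F, h), 2) (Function('m')(h, F) = Mul(Add(F, h), Add(F, h)) = Pow(Add(F, h), 2))
b = 19737217 (b = Add(5, Mul(Add(31, Add(7577, Mul(-1, -521))), Add(-17344, 19772))) = Add(5, Mul(Add(31, Add(7577, 521)), 2428)) = Add(5, Mul(Add(31, 8098), 2428)) = Add(5, Mul(8129, 2428)) = Add(5, 19737212) = 19737217)
Add(b, Function('m')(-167, Function('q')(8))) = Add(19737217, Pow(Add(8, -167), 2)) = Add(19737217, Pow(-159, 2)) = Add(19737217, 25281) = 19762498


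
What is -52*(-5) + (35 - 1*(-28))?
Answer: 323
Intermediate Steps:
-52*(-5) + (35 - 1*(-28)) = 260 + (35 + 28) = 260 + 63 = 323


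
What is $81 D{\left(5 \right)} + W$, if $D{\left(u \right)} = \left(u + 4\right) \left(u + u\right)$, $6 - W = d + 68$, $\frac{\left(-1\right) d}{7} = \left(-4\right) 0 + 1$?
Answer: $7235$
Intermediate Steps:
$d = -7$ ($d = - 7 \left(\left(-4\right) 0 + 1\right) = - 7 \left(0 + 1\right) = \left(-7\right) 1 = -7$)
$W = -55$ ($W = 6 - \left(-7 + 68\right) = 6 - 61 = -55$)
$D{\left(u \right)} = 2 u \left(4 + u\right)$ ($D{\left(u \right)} = \left(4 + u\right) 2 u = 2 u \left(4 + u\right)$)
$81 D{\left(5 \right)} + W = 81 \cdot 2 \cdot 5 \left(4 + 5\right) - 55 = 81 \cdot 2 \cdot 5 \cdot 9 - 55 = 81 \cdot 90 - 55 = 7290 - 55 = 7235$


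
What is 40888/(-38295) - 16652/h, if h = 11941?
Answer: -1125931948/457280595 ≈ -2.4622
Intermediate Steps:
40888/(-38295) - 16652/h = 40888/(-38295) - 16652/11941 = 40888*(-1/38295) - 16652*1/11941 = -40888/38295 - 16652/11941 = -1125931948/457280595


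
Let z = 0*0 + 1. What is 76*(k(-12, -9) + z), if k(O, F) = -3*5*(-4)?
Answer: 4636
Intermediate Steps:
z = 1 (z = 0 + 1 = 1)
k(O, F) = 60 (k(O, F) = -15*(-4) = 60)
76*(k(-12, -9) + z) = 76*(60 + 1) = 76*61 = 4636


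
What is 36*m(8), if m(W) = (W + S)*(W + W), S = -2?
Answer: 3456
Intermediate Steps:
m(W) = 2*W*(-2 + W) (m(W) = (W - 2)*(W + W) = (-2 + W)*(2*W) = 2*W*(-2 + W))
36*m(8) = 36*(2*8*(-2 + 8)) = 36*(2*8*6) = 36*96 = 3456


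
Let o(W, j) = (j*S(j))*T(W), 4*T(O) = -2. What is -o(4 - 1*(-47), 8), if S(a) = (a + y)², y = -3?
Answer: 100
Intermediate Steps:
T(O) = -½ (T(O) = (¼)*(-2) = -½)
S(a) = (-3 + a)² (S(a) = (a - 3)² = (-3 + a)²)
o(W, j) = -j*(-3 + j)²/2 (o(W, j) = (j*(-3 + j)²)*(-½) = -j*(-3 + j)²/2)
-o(4 - 1*(-47), 8) = -(-1)*8*(-3 + 8)²/2 = -(-1)*8*5²/2 = -(-1)*8*25/2 = -1*(-100) = 100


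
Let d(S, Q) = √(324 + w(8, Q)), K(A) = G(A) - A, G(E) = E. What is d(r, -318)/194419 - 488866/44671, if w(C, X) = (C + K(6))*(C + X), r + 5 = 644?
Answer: -488866/44671 + 14*I*√11/194419 ≈ -10.944 + 0.00023883*I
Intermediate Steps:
r = 639 (r = -5 + 644 = 639)
K(A) = 0 (K(A) = A - A = 0)
w(C, X) = C*(C + X) (w(C, X) = (C + 0)*(C + X) = C*(C + X))
d(S, Q) = √(388 + 8*Q) (d(S, Q) = √(324 + 8*(8 + Q)) = √(324 + (64 + 8*Q)) = √(388 + 8*Q))
d(r, -318)/194419 - 488866/44671 = (2*√(97 + 2*(-318)))/194419 - 488866/44671 = (2*√(97 - 636))*(1/194419) - 488866*1/44671 = (2*√(-539))*(1/194419) - 488866/44671 = (2*(7*I*√11))*(1/194419) - 488866/44671 = (14*I*√11)*(1/194419) - 488866/44671 = 14*I*√11/194419 - 488866/44671 = -488866/44671 + 14*I*√11/194419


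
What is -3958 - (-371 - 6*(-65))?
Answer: -3977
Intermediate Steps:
-3958 - (-371 - 6*(-65)) = -3958 - (-371 + 390) = -3958 - 1*19 = -3958 - 19 = -3977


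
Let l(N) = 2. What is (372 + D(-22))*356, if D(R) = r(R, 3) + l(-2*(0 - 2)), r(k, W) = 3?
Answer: 134212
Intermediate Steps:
D(R) = 5 (D(R) = 3 + 2 = 5)
(372 + D(-22))*356 = (372 + 5)*356 = 377*356 = 134212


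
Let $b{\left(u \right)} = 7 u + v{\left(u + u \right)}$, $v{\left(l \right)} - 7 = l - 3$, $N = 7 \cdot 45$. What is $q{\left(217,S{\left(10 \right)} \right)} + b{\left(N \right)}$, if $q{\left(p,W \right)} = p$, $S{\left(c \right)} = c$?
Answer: $3056$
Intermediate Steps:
$N = 315$
$v{\left(l \right)} = 4 + l$ ($v{\left(l \right)} = 7 + \left(l - 3\right) = 7 + \left(-3 + l\right) = 4 + l$)
$b{\left(u \right)} = 4 + 9 u$ ($b{\left(u \right)} = 7 u + \left(4 + \left(u + u\right)\right) = 7 u + \left(4 + 2 u\right) = 4 + 9 u$)
$q{\left(217,S{\left(10 \right)} \right)} + b{\left(N \right)} = 217 + \left(4 + 9 \cdot 315\right) = 217 + \left(4 + 2835\right) = 217 + 2839 = 3056$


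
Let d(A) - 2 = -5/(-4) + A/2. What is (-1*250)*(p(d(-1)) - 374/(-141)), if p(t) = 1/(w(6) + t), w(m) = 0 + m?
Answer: -682700/987 ≈ -691.69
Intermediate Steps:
w(m) = m
d(A) = 13/4 + A/2 (d(A) = 2 + (-5/(-4) + A/2) = 2 + (-5*(-¼) + A*(½)) = 2 + (5/4 + A/2) = 13/4 + A/2)
p(t) = 1/(6 + t)
(-1*250)*(p(d(-1)) - 374/(-141)) = (-1*250)*(1/(6 + (13/4 + (½)*(-1))) - 374/(-141)) = -250*(1/(6 + (13/4 - ½)) - 374*(-1/141)) = -250*(1/(6 + 11/4) + 374/141) = -250*(1/(35/4) + 374/141) = -250*(4/35 + 374/141) = -250*13654/4935 = -682700/987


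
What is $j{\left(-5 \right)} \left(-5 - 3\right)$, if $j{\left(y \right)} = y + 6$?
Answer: $-8$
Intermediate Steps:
$j{\left(y \right)} = 6 + y$
$j{\left(-5 \right)} \left(-5 - 3\right) = \left(6 - 5\right) \left(-5 - 3\right) = 1 \left(-8\right) = -8$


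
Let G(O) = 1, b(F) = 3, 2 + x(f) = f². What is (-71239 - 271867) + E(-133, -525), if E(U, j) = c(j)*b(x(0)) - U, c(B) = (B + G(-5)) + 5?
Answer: -344530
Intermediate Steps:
x(f) = -2 + f²
c(B) = 6 + B (c(B) = (B + 1) + 5 = (1 + B) + 5 = 6 + B)
E(U, j) = 18 - U + 3*j (E(U, j) = (6 + j)*3 - U = (18 + 3*j) - U = 18 - U + 3*j)
(-71239 - 271867) + E(-133, -525) = (-71239 - 271867) + (18 - 1*(-133) + 3*(-525)) = -343106 + (18 + 133 - 1575) = -343106 - 1424 = -344530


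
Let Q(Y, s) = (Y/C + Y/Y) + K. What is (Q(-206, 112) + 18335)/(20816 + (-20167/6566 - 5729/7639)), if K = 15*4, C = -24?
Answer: 11809779415/13354675518 ≈ 0.88432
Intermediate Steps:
K = 60
Q(Y, s) = 61 - Y/24 (Q(Y, s) = (Y/(-24) + Y/Y) + 60 = (Y*(-1/24) + 1) + 60 = (-Y/24 + 1) + 60 = (1 - Y/24) + 60 = 61 - Y/24)
(Q(-206, 112) + 18335)/(20816 + (-20167/6566 - 5729/7639)) = ((61 - 1/24*(-206)) + 18335)/(20816 + (-20167/6566 - 5729/7639)) = ((61 + 103/12) + 18335)/(20816 + (-20167*1/6566 - 5729*1/7639)) = (835/12 + 18335)/(20816 + (-43/14 - 5729/7639)) = 220855/(12*(20816 - 408683/106946)) = 220855/(12*(2225779253/106946)) = (220855/12)*(106946/2225779253) = 11809779415/13354675518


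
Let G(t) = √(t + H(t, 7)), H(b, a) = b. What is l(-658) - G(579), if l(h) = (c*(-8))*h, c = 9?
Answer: 47376 - √1158 ≈ 47342.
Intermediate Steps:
l(h) = -72*h (l(h) = (9*(-8))*h = -72*h)
G(t) = √2*√t (G(t) = √(t + t) = √(2*t) = √2*√t)
l(-658) - G(579) = -72*(-658) - √2*√579 = 47376 - √1158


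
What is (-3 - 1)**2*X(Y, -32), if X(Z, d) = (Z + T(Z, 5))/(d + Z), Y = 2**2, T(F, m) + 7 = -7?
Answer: 40/7 ≈ 5.7143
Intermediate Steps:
T(F, m) = -14 (T(F, m) = -7 - 7 = -14)
Y = 4
X(Z, d) = (-14 + Z)/(Z + d) (X(Z, d) = (Z - 14)/(d + Z) = (-14 + Z)/(Z + d))
(-3 - 1)**2*X(Y, -32) = (-3 - 1)**2*((-14 + 4)/(4 - 32)) = (-4)**2*(-10/(-28)) = 16*(-1/28*(-10)) = 16*(5/14) = 40/7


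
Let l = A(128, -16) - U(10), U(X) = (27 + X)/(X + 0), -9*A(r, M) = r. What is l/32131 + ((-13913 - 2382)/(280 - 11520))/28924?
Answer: -47727387283/94013758571040 ≈ -0.00050766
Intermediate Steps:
A(r, M) = -r/9
U(X) = (27 + X)/X
l = -1613/90 (l = -⅑*128 - (27 + 10)/10 = -128/9 - 37/10 = -1613/90 ≈ -17.922)
l/32131 + ((-13913 - 2382)/(280 - 11520))/28924 = -1613/90/32131 + ((-13913 - 2382)/(280 - 11520))/28924 = -1613/90*1/32131 - 16295/(-11240)*(1/28924) = -1613/2891790 - 16295*(-1/11240)*(1/28924) = -1613/2891790 + (3259/2248)*(1/28924) = -1613/2891790 + 3259/65021152 = -47727387283/94013758571040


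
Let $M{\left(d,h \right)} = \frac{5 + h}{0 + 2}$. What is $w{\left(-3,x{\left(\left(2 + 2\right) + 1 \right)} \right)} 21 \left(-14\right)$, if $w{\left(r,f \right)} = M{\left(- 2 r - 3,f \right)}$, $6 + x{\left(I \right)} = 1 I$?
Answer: $-588$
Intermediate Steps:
$x{\left(I \right)} = -6 + I$ ($x{\left(I \right)} = -6 + 1 I = -6 + I$)
$M{\left(d,h \right)} = \frac{5}{2} + \frac{h}{2}$ ($M{\left(d,h \right)} = \frac{5 + h}{2} = \left(5 + h\right) \frac{1}{2} = \frac{5}{2} + \frac{h}{2}$)
$w{\left(r,f \right)} = \frac{5}{2} + \frac{f}{2}$
$w{\left(-3,x{\left(\left(2 + 2\right) + 1 \right)} \right)} 21 \left(-14\right) = \left(\frac{5}{2} + \frac{-6 + \left(\left(2 + 2\right) + 1\right)}{2}\right) 21 \left(-14\right) = \left(\frac{5}{2} + \frac{-6 + \left(4 + 1\right)}{2}\right) 21 \left(-14\right) = \left(\frac{5}{2} + \frac{-6 + 5}{2}\right) 21 \left(-14\right) = \left(\frac{5}{2} + \frac{1}{2} \left(-1\right)\right) 21 \left(-14\right) = \left(\frac{5}{2} - \frac{1}{2}\right) 21 \left(-14\right) = 2 \cdot 21 \left(-14\right) = 42 \left(-14\right) = -588$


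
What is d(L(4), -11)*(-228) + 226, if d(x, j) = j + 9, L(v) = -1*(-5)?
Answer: 682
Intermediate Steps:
L(v) = 5
d(x, j) = 9 + j
d(L(4), -11)*(-228) + 226 = (9 - 11)*(-228) + 226 = -2*(-228) + 226 = 456 + 226 = 682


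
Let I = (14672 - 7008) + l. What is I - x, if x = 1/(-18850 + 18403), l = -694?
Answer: 3115591/447 ≈ 6970.0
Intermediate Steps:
I = 6970 (I = (14672 - 7008) - 694 = 7664 - 694 = 6970)
x = -1/447 (x = 1/(-447) = -1/447 ≈ -0.0022371)
I - x = 6970 - 1*(-1/447) = 6970 + 1/447 = 3115591/447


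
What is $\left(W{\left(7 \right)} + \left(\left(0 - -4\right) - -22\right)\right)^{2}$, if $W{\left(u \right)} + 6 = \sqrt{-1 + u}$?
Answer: $\left(20 + \sqrt{6}\right)^{2} \approx 503.98$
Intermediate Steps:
$W{\left(u \right)} = -6 + \sqrt{-1 + u}$
$\left(W{\left(7 \right)} + \left(\left(0 - -4\right) - -22\right)\right)^{2} = \left(\left(-6 + \sqrt{-1 + 7}\right) + \left(\left(0 - -4\right) - -22\right)\right)^{2} = \left(\left(-6 + \sqrt{6}\right) + \left(\left(0 + 4\right) + 22\right)\right)^{2} = \left(\left(-6 + \sqrt{6}\right) + \left(4 + 22\right)\right)^{2} = \left(\left(-6 + \sqrt{6}\right) + 26\right)^{2} = \left(20 + \sqrt{6}\right)^{2}$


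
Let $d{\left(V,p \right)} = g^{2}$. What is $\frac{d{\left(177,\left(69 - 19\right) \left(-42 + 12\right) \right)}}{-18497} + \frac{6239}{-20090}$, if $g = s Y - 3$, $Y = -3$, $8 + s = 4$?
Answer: $- \frac{117030073}{371604730} \approx -0.31493$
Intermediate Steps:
$s = -4$ ($s = -8 + 4 = -4$)
$g = 9$ ($g = \left(-4\right) \left(-3\right) - 3 = 12 - 3 = 9$)
$d{\left(V,p \right)} = 81$ ($d{\left(V,p \right)} = 9^{2} = 81$)
$\frac{d{\left(177,\left(69 - 19\right) \left(-42 + 12\right) \right)}}{-18497} + \frac{6239}{-20090} = \frac{81}{-18497} + \frac{6239}{-20090} = 81 \left(- \frac{1}{18497}\right) + 6239 \left(- \frac{1}{20090}\right) = - \frac{81}{18497} - \frac{6239}{20090} = - \frac{117030073}{371604730}$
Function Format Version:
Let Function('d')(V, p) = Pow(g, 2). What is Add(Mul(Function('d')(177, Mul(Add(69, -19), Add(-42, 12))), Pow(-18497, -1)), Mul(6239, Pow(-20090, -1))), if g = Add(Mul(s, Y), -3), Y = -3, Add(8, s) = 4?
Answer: Rational(-117030073, 371604730) ≈ -0.31493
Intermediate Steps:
s = -4 (s = Add(-8, 4) = -4)
g = 9 (g = Add(Mul(-4, -3), -3) = Add(12, -3) = 9)
Function('d')(V, p) = 81 (Function('d')(V, p) = Pow(9, 2) = 81)
Add(Mul(Function('d')(177, Mul(Add(69, -19), Add(-42, 12))), Pow(-18497, -1)), Mul(6239, Pow(-20090, -1))) = Add(Mul(81, Pow(-18497, -1)), Mul(6239, Pow(-20090, -1))) = Add(Mul(81, Rational(-1, 18497)), Mul(6239, Rational(-1, 20090))) = Add(Rational(-81, 18497), Rational(-6239, 20090)) = Rational(-117030073, 371604730)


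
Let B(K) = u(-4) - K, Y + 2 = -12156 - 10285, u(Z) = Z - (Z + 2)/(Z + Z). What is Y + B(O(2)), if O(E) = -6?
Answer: -89765/4 ≈ -22441.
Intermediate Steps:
u(Z) = Z - (2 + Z)/(2*Z)
Y = -22443 (Y = -2 + (-12156 - 10285) = -2 - 22441 = -22443)
B(K) = -17/4 - K (B(K) = (-1/2 - 4 - 1/(-4)) - K = (-1/2 - 4 - 1*(-1/4)) - K = (-1/2 - 4 + 1/4) - K = -17/4 - K)
Y + B(O(2)) = -22443 + (-17/4 - 1*(-6)) = -22443 + (-17/4 + 6) = -22443 + 7/4 = -89765/4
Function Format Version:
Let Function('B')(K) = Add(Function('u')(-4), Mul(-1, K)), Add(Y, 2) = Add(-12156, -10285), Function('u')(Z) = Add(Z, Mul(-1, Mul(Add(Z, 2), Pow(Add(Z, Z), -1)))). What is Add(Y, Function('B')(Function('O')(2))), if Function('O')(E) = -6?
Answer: Rational(-89765, 4) ≈ -22441.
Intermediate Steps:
Function('u')(Z) = Add(Z, Mul(Rational(-1, 2), Pow(Z, -1), Add(2, Z))) (Function('u')(Z) = Add(Z, Mul(-1, Mul(Add(2, Z), Pow(Mul(2, Z), -1)))) = Add(Z, Mul(-1, Mul(Add(2, Z), Mul(Rational(1, 2), Pow(Z, -1))))) = Add(Z, Mul(-1, Mul(Rational(1, 2), Pow(Z, -1), Add(2, Z)))) = Add(Z, Mul(Rational(-1, 2), Pow(Z, -1), Add(2, Z))))
Y = -22443 (Y = Add(-2, Add(-12156, -10285)) = Add(-2, -22441) = -22443)
Function('B')(K) = Add(Rational(-17, 4), Mul(-1, K)) (Function('B')(K) = Add(Add(Rational(-1, 2), -4, Mul(-1, Pow(-4, -1))), Mul(-1, K)) = Add(Add(Rational(-1, 2), -4, Mul(-1, Rational(-1, 4))), Mul(-1, K)) = Add(Add(Rational(-1, 2), -4, Rational(1, 4)), Mul(-1, K)) = Add(Rational(-17, 4), Mul(-1, K)))
Add(Y, Function('B')(Function('O')(2))) = Add(-22443, Add(Rational(-17, 4), Mul(-1, -6))) = Add(-22443, Add(Rational(-17, 4), 6)) = Add(-22443, Rational(7, 4)) = Rational(-89765, 4)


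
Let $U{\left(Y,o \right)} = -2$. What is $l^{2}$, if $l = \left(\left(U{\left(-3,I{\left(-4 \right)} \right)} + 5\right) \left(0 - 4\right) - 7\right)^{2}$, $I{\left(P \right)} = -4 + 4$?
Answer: $130321$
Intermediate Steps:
$I{\left(P \right)} = 0$
$l = 361$ ($l = \left(\left(-2 + 5\right) \left(0 - 4\right) - 7\right)^{2} = \left(3 \left(-4\right) - 7\right)^{2} = \left(-12 - 7\right)^{2} = \left(-19\right)^{2} = 361$)
$l^{2} = 361^{2} = 130321$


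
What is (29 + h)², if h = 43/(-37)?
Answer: 1060900/1369 ≈ 774.95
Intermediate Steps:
h = -43/37 (h = 43*(-1/37) = -43/37 ≈ -1.1622)
(29 + h)² = (29 - 43/37)² = (1030/37)² = 1060900/1369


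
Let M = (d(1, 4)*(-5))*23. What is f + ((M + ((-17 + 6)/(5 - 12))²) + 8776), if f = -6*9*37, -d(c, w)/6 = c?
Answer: 366053/49 ≈ 7470.5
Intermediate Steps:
d(c, w) = -6*c
M = 690 (M = (-6*1*(-5))*23 = -6*(-5)*23 = 30*23 = 690)
f = -1998 (f = -54*37 = -1998)
f + ((M + ((-17 + 6)/(5 - 12))²) + 8776) = -1998 + ((690 + ((-17 + 6)/(5 - 12))²) + 8776) = -1998 + ((690 + (-11/(-7))²) + 8776) = -1998 + ((690 + (-11*(-⅐))²) + 8776) = -1998 + ((690 + (11/7)²) + 8776) = -1998 + ((690 + 121/49) + 8776) = -1998 + (33931/49 + 8776) = -1998 + 463955/49 = 366053/49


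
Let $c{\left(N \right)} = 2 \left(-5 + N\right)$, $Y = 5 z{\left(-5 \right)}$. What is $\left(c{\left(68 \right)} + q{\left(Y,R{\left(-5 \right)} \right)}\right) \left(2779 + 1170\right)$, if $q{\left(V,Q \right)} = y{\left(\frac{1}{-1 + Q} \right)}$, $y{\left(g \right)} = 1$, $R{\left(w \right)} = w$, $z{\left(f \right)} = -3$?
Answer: $501523$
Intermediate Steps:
$Y = -15$ ($Y = 5 \left(-3\right) = -15$)
$c{\left(N \right)} = -10 + 2 N$
$q{\left(V,Q \right)} = 1$
$\left(c{\left(68 \right)} + q{\left(Y,R{\left(-5 \right)} \right)}\right) \left(2779 + 1170\right) = \left(\left(-10 + 2 \cdot 68\right) + 1\right) \left(2779 + 1170\right) = \left(\left(-10 + 136\right) + 1\right) 3949 = \left(126 + 1\right) 3949 = 127 \cdot 3949 = 501523$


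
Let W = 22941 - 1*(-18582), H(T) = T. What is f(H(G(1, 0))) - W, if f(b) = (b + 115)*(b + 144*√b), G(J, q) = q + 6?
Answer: -40797 + 17424*√6 ≈ 1882.9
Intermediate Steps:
G(J, q) = 6 + q
f(b) = (115 + b)*(b + 144*√b)
W = 41523 (W = 22941 + 18582 = 41523)
f(H(G(1, 0))) - W = ((6 + 0)² + 115*(6 + 0) + 144*(6 + 0)^(3/2) + 16560*√(6 + 0)) - 1*41523 = (6² + 115*6 + 144*6^(3/2) + 16560*√6) - 41523 = (36 + 690 + 144*(6*√6) + 16560*√6) - 41523 = (36 + 690 + 864*√6 + 16560*√6) - 41523 = (726 + 17424*√6) - 41523 = -40797 + 17424*√6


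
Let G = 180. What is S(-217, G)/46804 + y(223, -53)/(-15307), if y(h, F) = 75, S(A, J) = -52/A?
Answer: -190234784/38866263919 ≈ -0.0048946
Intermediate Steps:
S(-217, G)/46804 + y(223, -53)/(-15307) = -52/(-217)/46804 + 75/(-15307) = -52*(-1/217)*(1/46804) + 75*(-1/15307) = (52/217)*(1/46804) - 75/15307 = 13/2539117 - 75/15307 = -190234784/38866263919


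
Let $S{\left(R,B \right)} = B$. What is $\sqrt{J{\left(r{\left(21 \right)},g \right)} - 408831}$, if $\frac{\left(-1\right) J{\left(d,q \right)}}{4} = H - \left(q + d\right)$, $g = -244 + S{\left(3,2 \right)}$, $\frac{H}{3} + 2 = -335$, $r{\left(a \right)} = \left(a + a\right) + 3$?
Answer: $5 i \sqrt{16223} \approx 636.85 i$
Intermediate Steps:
$r{\left(a \right)} = 3 + 2 a$ ($r{\left(a \right)} = 2 a + 3 = 3 + 2 a$)
$H = -1011$ ($H = -6 + 3 \left(-335\right) = -6 - 1005 = -1011$)
$g = -242$ ($g = -244 + 2 = -242$)
$J{\left(d,q \right)} = 4044 + 4 d + 4 q$ ($J{\left(d,q \right)} = - 4 \left(-1011 - \left(q + d\right)\right) = - 4 \left(-1011 - \left(d + q\right)\right) = - 4 \left(-1011 - d - q\right) = 4044 + 4 d + 4 q$)
$\sqrt{J{\left(r{\left(21 \right)},g \right)} - 408831} = \sqrt{\left(4044 + 4 \left(3 + 2 \cdot 21\right) + 4 \left(-242\right)\right) - 408831} = \sqrt{\left(4044 + 4 \left(3 + 42\right) - 968\right) - 408831} = \sqrt{\left(4044 + 4 \cdot 45 - 968\right) - 408831} = \sqrt{\left(4044 + 180 - 968\right) - 408831} = \sqrt{3256 - 408831} = \sqrt{-405575} = 5 i \sqrt{16223}$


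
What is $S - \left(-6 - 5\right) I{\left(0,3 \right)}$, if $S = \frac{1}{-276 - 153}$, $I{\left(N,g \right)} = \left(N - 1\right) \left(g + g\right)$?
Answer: $- \frac{28315}{429} \approx -66.002$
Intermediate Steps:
$I{\left(N,g \right)} = 2 g \left(-1 + N\right)$ ($I{\left(N,g \right)} = \left(-1 + N\right) 2 g = 2 g \left(-1 + N\right)$)
$S = - \frac{1}{429}$ ($S = \frac{1}{-429} = - \frac{1}{429} \approx -0.002331$)
$S - \left(-6 - 5\right) I{\left(0,3 \right)} = - \frac{1}{429} - \left(-6 - 5\right) 2 \cdot 3 \left(-1 + 0\right) = - \frac{1}{429} - - 11 \cdot 2 \cdot 3 \left(-1\right) = - \frac{1}{429} - \left(-11\right) \left(-6\right) = - \frac{1}{429} - 66 = - \frac{28315}{429}$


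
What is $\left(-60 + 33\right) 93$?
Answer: $-2511$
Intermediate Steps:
$\left(-60 + 33\right) 93 = \left(-27\right) 93 = -2511$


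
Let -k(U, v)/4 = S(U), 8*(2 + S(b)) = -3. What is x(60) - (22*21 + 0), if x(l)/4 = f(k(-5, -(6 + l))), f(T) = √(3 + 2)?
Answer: -462 + 4*√5 ≈ -453.06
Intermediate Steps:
S(b) = -19/8 (S(b) = -2 + (⅛)*(-3) = -2 - 3/8 = -19/8)
k(U, v) = 19/2 (k(U, v) = -4*(-19/8) = 19/2)
f(T) = √5
x(l) = 4*√5
x(60) - (22*21 + 0) = 4*√5 - (22*21 + 0) = 4*√5 - (462 + 0) = 4*√5 - 1*462 = 4*√5 - 462 = -462 + 4*√5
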